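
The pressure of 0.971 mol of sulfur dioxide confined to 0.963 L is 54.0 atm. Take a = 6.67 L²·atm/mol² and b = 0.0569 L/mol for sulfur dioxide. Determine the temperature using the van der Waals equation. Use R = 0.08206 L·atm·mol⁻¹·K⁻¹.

T = (P + a n²/V²)(V − nb)/(nR)
P + a n²/V² = 54.0 + (6.67)(0.971)²/(0.963)² = 60.781 atm
V − nb = 0.963 − (0.971)(0.0569) = 0.90775 L
T = (60.781)(0.90775)/((0.971)(0.08206)) = 692.4 K

T ≈ 692.4 K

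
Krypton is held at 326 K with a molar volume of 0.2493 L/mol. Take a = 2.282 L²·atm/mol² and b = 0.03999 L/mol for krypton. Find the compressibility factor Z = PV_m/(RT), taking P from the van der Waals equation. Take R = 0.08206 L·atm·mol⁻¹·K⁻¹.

Z ≈ 0.8489

P = RT/(V_m − b) − a/V_m² = (0.08206)(326)/(0.2493 − 0.03999) − 2.282/(0.2493)²
  = 26.752/0.20931 − 36.717 = 127.81 − 36.717 = 91.09 atm
Z = PV_m/(RT) = (91.09)(0.2493)/((0.08206)(326)) = 22.709/26.752 = 0.8489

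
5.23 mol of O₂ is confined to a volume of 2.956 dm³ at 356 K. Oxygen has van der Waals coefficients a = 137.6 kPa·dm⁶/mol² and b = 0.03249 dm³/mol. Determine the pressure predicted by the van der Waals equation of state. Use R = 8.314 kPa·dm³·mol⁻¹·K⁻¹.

P = nRT/(V − nb) − a n²/V²
nRT/(V − nb) = (5.23)(8.314)(356)/(2.956 − 5.23×0.03249) = 15480/2.7861 = 5556.2 kPa
a n²/V² = (137.6)(5.23)²/(2.956)² = 430.74 kPa
P = 5556.2 − 430.74 = 5125 kPa

P ≈ 5125 kPa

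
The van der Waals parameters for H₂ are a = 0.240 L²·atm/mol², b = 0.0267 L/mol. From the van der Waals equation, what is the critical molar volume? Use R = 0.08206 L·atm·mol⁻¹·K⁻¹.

V_m,c ≈ 0.08010 L/mol

For a van der Waals gas, V_m,c = 3b.
V_m,c = 3×0.0267 = 0.08010 L/mol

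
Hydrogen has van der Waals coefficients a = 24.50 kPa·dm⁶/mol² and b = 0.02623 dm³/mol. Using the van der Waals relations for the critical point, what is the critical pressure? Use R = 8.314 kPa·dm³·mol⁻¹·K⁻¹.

For a van der Waals gas, P_c = a/(27b²).
P_c = 24.50/(27×(0.02623)²) = 24.50/0.018576 = 1319 kPa

P_c ≈ 1319 kPa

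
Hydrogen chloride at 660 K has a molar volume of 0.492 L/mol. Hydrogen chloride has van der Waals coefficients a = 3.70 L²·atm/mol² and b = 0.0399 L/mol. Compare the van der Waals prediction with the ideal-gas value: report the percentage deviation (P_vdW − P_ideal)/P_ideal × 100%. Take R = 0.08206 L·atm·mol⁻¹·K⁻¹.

-5.06 %

Ideal: P_ideal = RT/V_m = (0.08206)(660)/0.492 = 110.080 atm
vdW: P = RT/(V_m − b) − a/V_m² = 54.1596/0.452100 − 3.70/0.242064 = 119.796 − 15.2852 = 104.511 atm
% deviation = (104.511 − 110.080)/110.080 × 100% = -5.06%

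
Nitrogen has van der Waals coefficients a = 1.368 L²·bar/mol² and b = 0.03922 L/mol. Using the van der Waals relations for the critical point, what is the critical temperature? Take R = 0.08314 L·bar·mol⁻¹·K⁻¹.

For a van der Waals gas, T_c = 8a/(27Rb).
T_c = 8×1.368/(27×0.08314×0.03922) = 10.944/0.088040 = 124.3 K

T_c ≈ 124.3 K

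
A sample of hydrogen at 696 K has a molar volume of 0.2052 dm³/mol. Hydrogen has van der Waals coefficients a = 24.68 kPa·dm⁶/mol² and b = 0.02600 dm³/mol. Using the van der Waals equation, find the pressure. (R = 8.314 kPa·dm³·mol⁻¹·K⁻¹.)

P = RT/(V_m − b) − a/V_m²
RT/(V_m − b) = (8.314)(696)/(0.2052 − 0.02600) = 5786.5/0.17920 = 32291 kPa
a/V_m² = 24.68/(0.2052)² = 586.13 kPa
P = 32291 − 586.13 = 31705 kPa

P ≈ 31705 kPa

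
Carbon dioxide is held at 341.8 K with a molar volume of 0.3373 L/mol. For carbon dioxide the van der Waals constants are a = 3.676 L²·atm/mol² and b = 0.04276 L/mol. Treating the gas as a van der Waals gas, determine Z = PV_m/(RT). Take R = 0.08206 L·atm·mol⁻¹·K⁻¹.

Z ≈ 0.7566

P = RT/(V_m − b) − a/V_m² = (0.08206)(341.8)/(0.3373 − 0.04276) − 3.676/(0.3373)²
  = 28.048/0.29454 − 32.310 = 95.226 − 32.310 = 62.916 atm
Z = PV_m/(RT) = (62.916)(0.3373)/((0.08206)(341.8)) = 21.222/28.048 = 0.7566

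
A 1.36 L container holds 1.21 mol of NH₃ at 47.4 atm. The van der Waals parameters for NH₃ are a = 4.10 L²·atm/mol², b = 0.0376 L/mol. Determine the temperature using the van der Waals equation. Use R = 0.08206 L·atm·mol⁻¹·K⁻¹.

T = (P + a n²/V²)(V − nb)/(nR)
P + a n²/V² = 47.4 + (4.10)(1.21)²/(1.36)² = 50.645 atm
V − nb = 1.36 − (1.21)(0.0376) = 1.3145 L
T = (50.645)(1.3145)/((1.21)(0.08206)) = 670.5 K

T ≈ 670.5 K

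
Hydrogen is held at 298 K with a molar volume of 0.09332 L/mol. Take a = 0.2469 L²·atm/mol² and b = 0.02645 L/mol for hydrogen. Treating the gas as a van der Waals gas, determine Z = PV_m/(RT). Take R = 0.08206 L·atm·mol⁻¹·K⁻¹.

P = RT/(V_m − b) − a/V_m² = (0.08206)(298)/(0.09332 − 0.02645) − 0.2469/(0.09332)²
  = 24.454/0.066870 − 28.351 = 365.69 − 28.351 = 337.34 atm
Z = PV_m/(RT) = (337.34)(0.09332)/((0.08206)(298)) = 31.481/24.454 = 1.287

Z ≈ 1.287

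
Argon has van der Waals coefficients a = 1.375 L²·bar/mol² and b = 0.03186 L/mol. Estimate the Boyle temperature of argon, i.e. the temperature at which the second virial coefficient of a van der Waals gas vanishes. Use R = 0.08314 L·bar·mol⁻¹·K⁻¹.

T_B ≈ 519.1 K

For a van der Waals gas the second virial coefficient B₂ = b − a/(RT) vanishes at T_B = a/(Rb).
T_B = 1.375/(0.08314×0.03186) = 1.375/0.0026488 = 519.1 K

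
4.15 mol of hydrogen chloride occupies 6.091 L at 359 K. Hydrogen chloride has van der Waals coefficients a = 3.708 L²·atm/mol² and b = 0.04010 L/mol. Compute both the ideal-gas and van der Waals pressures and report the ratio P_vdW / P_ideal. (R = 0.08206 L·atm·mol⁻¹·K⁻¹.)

Ideal: P_ideal = nRT/V = (4.15)(0.08206)(359)/6.091 = 20.0718 atm
vdW: P = nRT/(V − nb) − a n²/V² = 122.257/5.92459 − 63.8610/37.1003 = 20.6355 − 1.72131 = 18.9142 atm
Ratio = 18.9142/20.0718 = 0.9423

P_vdW / P_ideal ≈ 0.9423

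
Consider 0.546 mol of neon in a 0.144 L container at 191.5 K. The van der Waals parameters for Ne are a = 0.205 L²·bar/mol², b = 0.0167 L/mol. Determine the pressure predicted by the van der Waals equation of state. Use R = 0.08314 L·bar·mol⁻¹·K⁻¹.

P = nRT/(V − nb) − a n²/V²
nRT/(V − nb) = (0.546)(0.08314)(191.5)/(0.144 − 0.546×0.0167) = 8.6930/0.13488 = 64.450 bar
a n²/V² = (0.205)(0.546)²/(0.144)² = 2.9472 bar
P = 64.450 − 2.9472 = 61.50 bar

P ≈ 61.50 bar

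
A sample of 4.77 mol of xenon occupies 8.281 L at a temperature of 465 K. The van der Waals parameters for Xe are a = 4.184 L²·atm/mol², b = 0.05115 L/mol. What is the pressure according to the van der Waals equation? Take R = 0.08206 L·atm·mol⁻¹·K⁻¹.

P ≈ 21.26 atm

P = nRT/(V − nb) − a n²/V²
nRT/(V − nb) = (4.77)(0.08206)(465)/(8.281 − 4.77×0.05115) = 182.01/8.0370 = 22.647 atm
a n²/V² = (4.184)(4.77)²/(8.281)² = 1.3882 atm
P = 22.647 − 1.3882 = 21.26 atm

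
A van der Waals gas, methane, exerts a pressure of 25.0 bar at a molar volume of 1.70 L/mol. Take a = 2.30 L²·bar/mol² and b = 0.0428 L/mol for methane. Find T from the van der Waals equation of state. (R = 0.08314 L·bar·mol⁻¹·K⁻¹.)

T ≈ 514.2 K

T = (P + a/V_m²)(V_m − b)/R
P + a/V_m² = 25.0 + 2.30/(1.70)² = 25.796 bar
V_m − b = 1.70 − 0.0428 = 1.6572 L/mol
T = (25.796)(1.6572)/0.08314 = 514.2 K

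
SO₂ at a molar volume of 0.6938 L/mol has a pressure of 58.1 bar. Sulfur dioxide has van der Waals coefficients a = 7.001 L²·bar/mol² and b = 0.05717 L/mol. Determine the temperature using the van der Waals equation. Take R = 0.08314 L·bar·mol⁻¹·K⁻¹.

T ≈ 556.3 K

T = (P + a/V_m²)(V_m − b)/R
P + a/V_m² = 58.1 + 7.001/(0.6938)² = 72.644 bar
V_m − b = 0.6938 − 0.05717 = 0.63663 L/mol
T = (72.644)(0.63663)/0.08314 = 556.3 K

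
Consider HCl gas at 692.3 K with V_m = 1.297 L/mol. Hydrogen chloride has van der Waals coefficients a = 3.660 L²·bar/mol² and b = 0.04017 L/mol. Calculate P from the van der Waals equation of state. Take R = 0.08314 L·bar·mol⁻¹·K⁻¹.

P ≈ 43.62 bar

P = RT/(V_m − b) − a/V_m²
RT/(V_m − b) = (0.08314)(692.3)/(1.297 − 0.04017) = 57.558/1.2568 = 45.797 bar
a/V_m² = 3.660/(1.297)² = 2.1757 bar
P = 45.797 − 2.1757 = 43.62 bar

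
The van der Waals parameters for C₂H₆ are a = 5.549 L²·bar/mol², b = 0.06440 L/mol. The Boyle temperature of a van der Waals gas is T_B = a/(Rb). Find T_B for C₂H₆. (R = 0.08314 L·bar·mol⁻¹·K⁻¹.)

T_B ≈ 1036 K

For a van der Waals gas the second virial coefficient B₂ = b − a/(RT) vanishes at T_B = a/(Rb).
T_B = 5.549/(0.08314×0.06440) = 5.549/0.0053542 = 1036 K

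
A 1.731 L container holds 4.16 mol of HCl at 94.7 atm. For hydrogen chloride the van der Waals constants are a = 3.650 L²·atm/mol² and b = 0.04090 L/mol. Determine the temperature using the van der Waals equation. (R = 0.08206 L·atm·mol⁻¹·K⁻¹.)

T = (P + a n²/V²)(V − nb)/(nR)
P + a n²/V² = 94.7 + (3.650)(4.16)²/(1.731)² = 115.78 atm
V − nb = 1.731 − (4.16)(0.04090) = 1.5609 L
T = (115.78)(1.5609)/((4.16)(0.08206)) = 529.4 K

T ≈ 529.4 K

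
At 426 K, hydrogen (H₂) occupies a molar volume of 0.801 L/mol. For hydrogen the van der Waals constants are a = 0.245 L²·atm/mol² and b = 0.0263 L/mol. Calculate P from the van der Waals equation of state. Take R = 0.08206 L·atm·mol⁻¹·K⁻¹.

P ≈ 44.74 atm

P = RT/(V_m − b) − a/V_m²
RT/(V_m − b) = (0.08206)(426)/(0.801 − 0.0263) = 34.958/0.77470 = 45.125 atm
a/V_m² = 0.245/(0.801)² = 0.38186 atm
P = 45.125 − 0.38186 = 44.74 atm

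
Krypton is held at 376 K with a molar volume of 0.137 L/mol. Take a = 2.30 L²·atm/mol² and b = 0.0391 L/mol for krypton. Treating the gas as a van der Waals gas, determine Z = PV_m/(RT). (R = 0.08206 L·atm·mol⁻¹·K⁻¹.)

Z ≈ 0.8553

P = RT/(V_m − b) − a/V_m² = (0.08206)(376)/(0.137 − 0.0391) − 2.30/(0.137)²
  = 30.855/0.097900 − 122.54 = 315.17 − 122.54 = 192.63 atm
Z = PV_m/(RT) = (192.63)(0.137)/((0.08206)(376)) = 26.390/30.855 = 0.8553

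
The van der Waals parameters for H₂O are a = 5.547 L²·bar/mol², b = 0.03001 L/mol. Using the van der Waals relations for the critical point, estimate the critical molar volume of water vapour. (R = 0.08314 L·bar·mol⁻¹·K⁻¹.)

For a van der Waals gas, V_m,c = 3b.
V_m,c = 3×0.03001 = 0.09003 L/mol

V_m,c ≈ 0.09003 L/mol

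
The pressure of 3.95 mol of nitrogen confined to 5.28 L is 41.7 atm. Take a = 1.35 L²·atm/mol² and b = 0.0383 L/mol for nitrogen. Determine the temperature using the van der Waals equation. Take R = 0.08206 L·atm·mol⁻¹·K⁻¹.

T ≈ 671.8 K

T = (P + a n²/V²)(V − nb)/(nR)
P + a n²/V² = 41.7 + (1.35)(3.95)²/(5.28)² = 42.456 atm
V − nb = 5.28 − (3.95)(0.0383) = 5.1287 L
T = (42.456)(5.1287)/((3.95)(0.08206)) = 671.8 K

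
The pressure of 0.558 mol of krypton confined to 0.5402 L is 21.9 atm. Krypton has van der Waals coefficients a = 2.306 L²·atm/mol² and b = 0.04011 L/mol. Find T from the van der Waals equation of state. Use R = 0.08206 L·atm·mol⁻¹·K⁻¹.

T ≈ 275.5 K

T = (P + a n²/V²)(V − nb)/(nR)
P + a n²/V² = 21.9 + (2.306)(0.558)²/(0.5402)² = 24.360 atm
V − nb = 0.5402 − (0.558)(0.04011) = 0.51782 L
T = (24.360)(0.51782)/((0.558)(0.08206)) = 275.5 K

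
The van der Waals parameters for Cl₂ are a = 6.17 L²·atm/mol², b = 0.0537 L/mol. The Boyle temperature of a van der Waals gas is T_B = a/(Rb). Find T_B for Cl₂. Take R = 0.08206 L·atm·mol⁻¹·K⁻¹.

T_B ≈ 1400 K

For a van der Waals gas the second virial coefficient B₂ = b − a/(RT) vanishes at T_B = a/(Rb).
T_B = 6.17/(0.08206×0.0537) = 6.17/0.0044066 = 1400 K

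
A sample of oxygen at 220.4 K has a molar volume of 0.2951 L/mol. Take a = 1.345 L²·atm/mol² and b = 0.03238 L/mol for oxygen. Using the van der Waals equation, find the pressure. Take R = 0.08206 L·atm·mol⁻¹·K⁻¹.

P = RT/(V_m − b) − a/V_m²
RT/(V_m − b) = (0.08206)(220.4)/(0.2951 − 0.03238) = 18.086/0.26272 = 68.841 atm
a/V_m² = 1.345/(0.2951)² = 15.445 atm
P = 68.841 − 15.445 = 53.40 atm

P ≈ 53.40 atm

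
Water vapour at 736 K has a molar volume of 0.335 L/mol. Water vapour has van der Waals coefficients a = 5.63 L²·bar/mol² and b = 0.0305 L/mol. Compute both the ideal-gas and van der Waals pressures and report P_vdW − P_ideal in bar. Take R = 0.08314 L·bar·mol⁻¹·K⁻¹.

Ideal: P_ideal = RT/V_m = (0.08314)(736)/0.335 = 182.660 bar
vdW: P = RT/(V_m − b) − a/V_m² = 61.1910/0.304500 − 5.63/0.112225 = 200.956 − 50.1671 = 150.789 bar
ΔP = 150.789 − 182.660 = -31.87 bar

ΔP ≈ -31.87 bar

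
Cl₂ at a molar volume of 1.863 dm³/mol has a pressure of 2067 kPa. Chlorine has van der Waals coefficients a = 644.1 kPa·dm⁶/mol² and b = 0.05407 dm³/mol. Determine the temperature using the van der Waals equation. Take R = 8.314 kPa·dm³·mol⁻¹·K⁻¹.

T ≈ 490.1 K

T = (P + a/V_m²)(V_m − b)/R
P + a/V_m² = 2067 + 644.1/(1.863)² = 2252.6 kPa
V_m − b = 1.863 − 0.05407 = 1.8089 dm³/mol
T = (2252.6)(1.8089)/8.314 = 490.1 K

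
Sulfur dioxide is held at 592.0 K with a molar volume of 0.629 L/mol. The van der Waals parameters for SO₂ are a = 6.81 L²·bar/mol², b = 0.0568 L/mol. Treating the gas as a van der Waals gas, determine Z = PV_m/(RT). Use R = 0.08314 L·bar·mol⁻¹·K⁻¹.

Z ≈ 0.8793

P = RT/(V_m − b) − a/V_m² = (0.08314)(592.0)/(0.629 − 0.0568) − 6.81/(0.629)²
  = 49.219/0.57220 − 17.213 = 86.017 − 17.213 = 68.804 bar
Z = PV_m/(RT) = (68.804)(0.629)/((0.08314)(592.0)) = 43.278/49.219 = 0.8793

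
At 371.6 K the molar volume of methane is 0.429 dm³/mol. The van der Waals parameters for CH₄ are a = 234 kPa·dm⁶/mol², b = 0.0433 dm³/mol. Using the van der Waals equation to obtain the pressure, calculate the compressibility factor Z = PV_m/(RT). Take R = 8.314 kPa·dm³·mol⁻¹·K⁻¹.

P = RT/(V_m − b) − a/V_m² = (8.314)(371.6)/(0.429 − 0.0433) − 234/(0.429)²
  = 3089.5/0.38570 − 1271.5 = 8010.1 − 1271.5 = 6738.6 kPa
Z = PV_m/(RT) = (6738.6)(0.429)/((8.314)(371.6)) = 2890.9/3089.5 = 0.9357

Z ≈ 0.9357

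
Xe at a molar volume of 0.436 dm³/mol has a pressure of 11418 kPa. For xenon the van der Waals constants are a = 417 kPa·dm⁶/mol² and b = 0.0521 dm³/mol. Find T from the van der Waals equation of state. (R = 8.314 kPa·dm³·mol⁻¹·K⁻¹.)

T ≈ 628.5 K

T = (P + a/V_m²)(V_m − b)/R
P + a/V_m² = 11418 + 417/(0.436)² = 13612 kPa
V_m − b = 0.436 − 0.0521 = 0.38390 dm³/mol
T = (13612)(0.38390)/8.314 = 628.5 K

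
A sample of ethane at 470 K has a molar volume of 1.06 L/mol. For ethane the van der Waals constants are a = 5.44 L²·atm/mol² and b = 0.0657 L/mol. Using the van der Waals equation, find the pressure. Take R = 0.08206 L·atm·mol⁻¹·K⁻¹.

P = RT/(V_m − b) − a/V_m²
RT/(V_m − b) = (0.08206)(470)/(1.06 − 0.0657) = 38.568/0.99430 = 38.789 atm
a/V_m² = 5.44/(1.06)² = 4.8416 atm
P = 38.789 − 4.8416 = 33.95 atm

P ≈ 33.95 atm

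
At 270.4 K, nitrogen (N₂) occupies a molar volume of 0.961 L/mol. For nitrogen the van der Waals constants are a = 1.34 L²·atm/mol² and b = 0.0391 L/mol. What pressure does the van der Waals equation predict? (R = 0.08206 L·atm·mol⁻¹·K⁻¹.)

P = RT/(V_m − b) − a/V_m²
RT/(V_m − b) = (0.08206)(270.4)/(0.961 − 0.0391) = 22.189/0.92190 = 24.069 atm
a/V_m² = 1.34/(0.961)² = 1.4510 atm
P = 24.069 − 1.4510 = 22.62 atm

P ≈ 22.62 atm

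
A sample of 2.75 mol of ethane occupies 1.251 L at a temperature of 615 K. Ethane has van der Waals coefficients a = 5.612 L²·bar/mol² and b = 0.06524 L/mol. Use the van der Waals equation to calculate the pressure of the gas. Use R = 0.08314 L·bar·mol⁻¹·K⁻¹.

P ≈ 104.1 bar

P = nRT/(V − nb) − a n²/V²
nRT/(V − nb) = (2.75)(0.08314)(615)/(1.251 − 2.75×0.06524) = 140.61/1.0716 = 131.22 bar
a n²/V² = (5.612)(2.75)²/(1.251)² = 27.119 bar
P = 131.22 − 27.119 = 104.1 bar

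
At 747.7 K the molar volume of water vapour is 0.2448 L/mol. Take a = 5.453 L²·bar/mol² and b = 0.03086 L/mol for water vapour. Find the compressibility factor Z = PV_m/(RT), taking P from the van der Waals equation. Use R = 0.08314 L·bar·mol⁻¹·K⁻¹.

Z ≈ 0.7859

P = RT/(V_m − b) − a/V_m² = (0.08314)(747.7)/(0.2448 − 0.03086) − 5.453/(0.2448)²
  = 62.164/0.21394 − 90.994 = 290.57 − 90.994 = 199.58 bar
Z = PV_m/(RT) = (199.58)(0.2448)/((0.08314)(747.7)) = 48.857/62.164 = 0.7859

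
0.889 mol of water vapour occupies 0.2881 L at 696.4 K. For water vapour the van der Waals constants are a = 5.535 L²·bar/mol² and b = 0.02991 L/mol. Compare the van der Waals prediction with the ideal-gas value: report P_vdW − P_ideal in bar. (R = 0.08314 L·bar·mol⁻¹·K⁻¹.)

Ideal: P_ideal = nRT/V = (0.889)(0.08314)(696.4)/0.2881 = 178.660 bar
vdW: P = nRT/(V − nb) − a n²/V² = 51.4719/0.261510 − 4.37443/0.0830016 = 196.826 − 52.7030 = 144.123 bar
ΔP = 144.123 − 178.660 = -34.54 bar

ΔP ≈ -34.54 bar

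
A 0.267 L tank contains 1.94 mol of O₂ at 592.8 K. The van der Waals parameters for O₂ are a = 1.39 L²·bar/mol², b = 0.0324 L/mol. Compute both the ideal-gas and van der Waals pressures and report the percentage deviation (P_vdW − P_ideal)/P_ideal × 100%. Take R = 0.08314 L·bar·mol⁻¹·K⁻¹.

10.30 %

Ideal: P_ideal = nRT/V = (1.94)(0.08314)(592.8)/0.267 = 358.104 bar
vdW: P = nRT/(V − nb) − a n²/V² = 95.6137/0.204144 − 5.23140/0.0712890 = 468.364 − 73.3830 = 394.981 bar
% deviation = (394.981 − 358.104)/358.104 × 100% = 10.30%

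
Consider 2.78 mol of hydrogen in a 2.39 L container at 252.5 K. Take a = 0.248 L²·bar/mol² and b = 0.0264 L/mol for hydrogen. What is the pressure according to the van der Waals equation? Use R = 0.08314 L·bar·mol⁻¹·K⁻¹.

P = nRT/(V − nb) − a n²/V²
nRT/(V − nb) = (2.78)(0.08314)(252.5)/(2.39 − 2.78×0.0264) = 58.360/2.3166 = 25.192 bar
a n²/V² = (0.248)(2.78)²/(2.39)² = 0.33554 bar
P = 25.192 − 0.33554 = 24.86 bar

P ≈ 24.86 bar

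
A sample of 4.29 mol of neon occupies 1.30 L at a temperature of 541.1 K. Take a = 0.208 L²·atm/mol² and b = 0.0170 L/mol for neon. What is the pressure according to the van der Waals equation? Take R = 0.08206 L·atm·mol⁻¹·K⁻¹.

P ≈ 153.0 atm

P = nRT/(V − nb) − a n²/V²
nRT/(V − nb) = (4.29)(0.08206)(541.1)/(1.30 − 4.29×0.0170) = 190.49/1.2271 = 155.24 atm
a n²/V² = (0.208)(4.29)²/(1.30)² = 2.2651 atm
P = 155.24 − 2.2651 = 153.0 atm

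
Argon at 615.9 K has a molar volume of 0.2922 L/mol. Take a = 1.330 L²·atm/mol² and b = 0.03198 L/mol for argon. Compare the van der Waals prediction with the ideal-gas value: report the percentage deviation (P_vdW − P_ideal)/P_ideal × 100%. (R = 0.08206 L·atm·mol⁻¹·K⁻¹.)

3.28 %

Ideal: P_ideal = RT/V_m = (0.08206)(615.9)/0.2922 = 172.966 atm
vdW: P = RT/(V_m − b) − a/V_m² = 50.5408/0.260220 − 1.330/0.0853808 = 194.223 − 15.5773 = 178.646 atm
% deviation = (178.646 − 172.966)/172.966 × 100% = 3.28%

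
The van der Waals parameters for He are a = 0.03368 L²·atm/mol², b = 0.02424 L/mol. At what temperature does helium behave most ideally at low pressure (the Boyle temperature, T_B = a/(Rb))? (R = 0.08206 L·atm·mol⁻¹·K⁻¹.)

T_B ≈ 16.93 K

For a van der Waals gas the second virial coefficient B₂ = b − a/(RT) vanishes at T_B = a/(Rb).
T_B = 0.03368/(0.08206×0.02424) = 0.03368/0.0019891 = 16.93 K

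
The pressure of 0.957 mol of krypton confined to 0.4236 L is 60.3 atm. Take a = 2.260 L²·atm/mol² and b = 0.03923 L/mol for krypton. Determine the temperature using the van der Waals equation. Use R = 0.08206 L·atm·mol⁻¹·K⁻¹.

T = (P + a n²/V²)(V − nb)/(nR)
P + a n²/V² = 60.3 + (2.260)(0.957)²/(0.4236)² = 71.835 atm
V − nb = 0.4236 − (0.957)(0.03923) = 0.38606 L
T = (71.835)(0.38606)/((0.957)(0.08206)) = 353.1 K

T ≈ 353.1 K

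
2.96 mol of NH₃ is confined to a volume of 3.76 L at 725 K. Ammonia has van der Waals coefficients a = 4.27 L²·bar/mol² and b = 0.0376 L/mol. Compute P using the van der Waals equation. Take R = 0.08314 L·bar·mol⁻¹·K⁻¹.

P = nRT/(V − nb) − a n²/V²
nRT/(V − nb) = (2.96)(0.08314)(725)/(3.76 − 2.96×0.0376) = 178.42/3.6487 = 48.900 bar
a n²/V² = (4.27)(2.96)²/(3.76)² = 2.6463 bar
P = 48.900 − 2.6463 = 46.25 bar

P ≈ 46.25 bar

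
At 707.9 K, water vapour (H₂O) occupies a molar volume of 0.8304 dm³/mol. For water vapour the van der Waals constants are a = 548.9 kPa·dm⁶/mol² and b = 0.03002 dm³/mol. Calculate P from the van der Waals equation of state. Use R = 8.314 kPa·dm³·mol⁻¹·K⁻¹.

P = RT/(V_m − b) − a/V_m²
RT/(V_m − b) = (8.314)(707.9)/(0.8304 − 0.03002) = 5885.5/0.80038 = 7353.4 kPa
a/V_m² = 548.9/(0.8304)² = 796.01 kPa
P = 7353.4 − 796.01 = 6557 kPa

P ≈ 6557 kPa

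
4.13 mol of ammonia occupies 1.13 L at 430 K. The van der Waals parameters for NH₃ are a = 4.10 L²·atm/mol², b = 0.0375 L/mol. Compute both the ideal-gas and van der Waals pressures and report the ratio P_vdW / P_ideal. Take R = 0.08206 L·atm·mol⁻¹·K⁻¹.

Ideal: P_ideal = nRT/V = (4.13)(0.08206)(430)/1.13 = 128.965 atm
vdW: P = nRT/(V − nb) − a n²/V² = 145.730/0.975125 − 69.9333/1.27690 = 149.448 − 54.7680 = 94.680 atm
Ratio = 94.680/128.965 = 0.7342

P_vdW / P_ideal ≈ 0.7342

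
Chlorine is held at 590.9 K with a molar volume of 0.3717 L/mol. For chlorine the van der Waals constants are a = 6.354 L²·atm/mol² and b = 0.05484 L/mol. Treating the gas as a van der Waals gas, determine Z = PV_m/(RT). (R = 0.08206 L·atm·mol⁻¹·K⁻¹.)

Z ≈ 0.8205

P = RT/(V_m − b) − a/V_m² = (0.08206)(590.9)/(0.3717 − 0.05484) − 6.354/(0.3717)²
  = 48.489/0.31686 − 45.990 = 153.03 − 45.990 = 107.04 atm
Z = PV_m/(RT) = (107.04)(0.3717)/((0.08206)(590.9)) = 39.787/48.489 = 0.8205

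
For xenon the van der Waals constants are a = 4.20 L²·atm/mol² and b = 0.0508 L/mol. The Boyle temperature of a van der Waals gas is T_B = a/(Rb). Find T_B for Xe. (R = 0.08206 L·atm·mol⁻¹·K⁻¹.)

T_B ≈ 1008 K

For a van der Waals gas the second virial coefficient B₂ = b − a/(RT) vanishes at T_B = a/(Rb).
T_B = 4.20/(0.08206×0.0508) = 4.20/0.0041686 = 1008 K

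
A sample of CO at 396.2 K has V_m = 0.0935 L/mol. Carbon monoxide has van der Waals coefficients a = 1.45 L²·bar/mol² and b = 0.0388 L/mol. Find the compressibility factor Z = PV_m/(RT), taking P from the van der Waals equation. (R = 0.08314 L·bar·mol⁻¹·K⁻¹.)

Z ≈ 1.239

P = RT/(V_m − b) − a/V_m² = (0.08314)(396.2)/(0.0935 − 0.0388) − 1.45/(0.0935)²
  = 32.940/0.054700 − 165.86 = 602.19 − 165.86 = 436.33 bar
Z = PV_m/(RT) = (436.33)(0.0935)/((0.08314)(396.2)) = 40.797/32.940 = 1.239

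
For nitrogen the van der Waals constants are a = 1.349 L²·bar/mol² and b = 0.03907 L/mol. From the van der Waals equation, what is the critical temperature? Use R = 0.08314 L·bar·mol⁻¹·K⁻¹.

T_c ≈ 123.1 K

For a van der Waals gas, T_c = 8a/(27Rb).
T_c = 8×1.349/(27×0.08314×0.03907) = 10.792/0.087704 = 123.1 K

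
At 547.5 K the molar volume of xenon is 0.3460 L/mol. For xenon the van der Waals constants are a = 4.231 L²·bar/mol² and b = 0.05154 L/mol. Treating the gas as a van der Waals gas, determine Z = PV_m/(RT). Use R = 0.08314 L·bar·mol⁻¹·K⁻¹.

P = RT/(V_m − b) − a/V_m² = (0.08314)(547.5)/(0.3460 − 0.05154) − 4.231/(0.3460)²
  = 45.519/0.29446 − 35.342 = 154.58 − 35.342 = 119.24 bar
Z = PV_m/(RT) = (119.24)(0.3460)/((0.08314)(547.5)) = 41.257/45.519 = 0.9064

Z ≈ 0.9064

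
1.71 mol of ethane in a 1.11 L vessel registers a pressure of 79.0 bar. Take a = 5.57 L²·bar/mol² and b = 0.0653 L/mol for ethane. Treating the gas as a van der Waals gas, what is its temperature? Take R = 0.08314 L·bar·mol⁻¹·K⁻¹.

T ≈ 647.6 K

T = (P + a n²/V²)(V − nb)/(nR)
P + a n²/V² = 79.0 + (5.57)(1.71)²/(1.11)² = 92.219 bar
V − nb = 1.11 − (1.71)(0.0653) = 0.99834 L
T = (92.219)(0.99834)/((1.71)(0.08314)) = 647.6 K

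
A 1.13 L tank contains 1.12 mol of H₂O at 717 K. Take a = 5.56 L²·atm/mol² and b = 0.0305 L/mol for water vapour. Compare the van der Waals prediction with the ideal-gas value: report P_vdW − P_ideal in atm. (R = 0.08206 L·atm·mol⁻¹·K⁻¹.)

ΔP ≈ -3.644 atm

Ideal: P_ideal = nRT/V = (1.12)(0.08206)(717)/1.13 = 58.3163 atm
vdW: P = nRT/(V − nb) − a n²/V² = 65.8975/1.09584 − 6.97446/1.27690 = 60.1342 − 5.46203 = 54.6722 atm
ΔP = 54.6722 − 58.3163 = -3.644 atm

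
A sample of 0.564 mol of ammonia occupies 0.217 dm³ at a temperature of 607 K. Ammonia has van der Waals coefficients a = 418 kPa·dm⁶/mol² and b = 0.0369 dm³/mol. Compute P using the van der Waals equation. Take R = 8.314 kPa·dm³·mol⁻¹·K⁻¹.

P ≈ 11684 kPa

P = nRT/(V − nb) − a n²/V²
nRT/(V − nb) = (0.564)(8.314)(607)/(0.217 − 0.564×0.0369) = 2846.3/0.19619 = 14508 kPa
a n²/V² = (418)(0.564)²/(0.217)² = 2823.7 kPa
P = 14508 − 2823.7 = 11684 kPa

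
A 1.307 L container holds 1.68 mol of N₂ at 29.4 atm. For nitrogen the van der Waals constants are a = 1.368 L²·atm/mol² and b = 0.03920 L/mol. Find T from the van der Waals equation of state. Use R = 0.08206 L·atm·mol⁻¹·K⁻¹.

T = (P + a n²/V²)(V − nb)/(nR)
P + a n²/V² = 29.4 + (1.368)(1.68)²/(1.307)² = 31.660 atm
V − nb = 1.307 − (1.68)(0.03920) = 1.2411 L
T = (31.660)(1.2411)/((1.68)(0.08206)) = 285.0 K

T ≈ 285.0 K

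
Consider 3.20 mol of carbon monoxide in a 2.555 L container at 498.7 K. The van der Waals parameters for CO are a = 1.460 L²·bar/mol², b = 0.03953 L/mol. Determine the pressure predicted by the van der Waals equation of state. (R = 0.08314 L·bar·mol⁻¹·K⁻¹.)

P ≈ 52.34 bar

P = nRT/(V − nb) − a n²/V²
nRT/(V − nb) = (3.20)(0.08314)(498.7)/(2.555 − 3.20×0.03953) = 132.68/2.4285 = 54.635 bar
a n²/V² = (1.460)(3.20)²/(2.555)² = 2.2902 bar
P = 54.635 − 2.2902 = 52.34 bar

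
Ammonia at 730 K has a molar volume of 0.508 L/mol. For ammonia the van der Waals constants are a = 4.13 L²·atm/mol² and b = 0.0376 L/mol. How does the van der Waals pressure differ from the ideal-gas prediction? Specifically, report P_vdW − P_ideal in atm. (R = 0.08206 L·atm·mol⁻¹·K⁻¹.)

Ideal: P_ideal = RT/V_m = (0.08206)(730)/0.508 = 117.921 atm
vdW: P = RT/(V_m − b) − a/V_m² = 59.9038/0.470400 − 4.13/0.258064 = 127.347 − 16.0038 = 111.343 atm
ΔP = 111.343 − 117.921 = -6.58 atm

ΔP ≈ -6.58 atm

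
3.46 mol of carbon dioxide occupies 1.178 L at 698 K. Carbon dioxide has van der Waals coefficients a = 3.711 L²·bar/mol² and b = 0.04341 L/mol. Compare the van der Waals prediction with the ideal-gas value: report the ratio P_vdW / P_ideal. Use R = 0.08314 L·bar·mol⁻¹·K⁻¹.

Ideal: P_ideal = nRT/V = (3.46)(0.08314)(698)/1.178 = 170.450 bar
vdW: P = nRT/(V − nb) − a n²/V² = 200.790/1.02780 − 44.4266/1.38768 = 195.359 − 32.0150 = 163.344 bar
Ratio = 163.344/170.450 = 0.9583

P_vdW / P_ideal ≈ 0.9583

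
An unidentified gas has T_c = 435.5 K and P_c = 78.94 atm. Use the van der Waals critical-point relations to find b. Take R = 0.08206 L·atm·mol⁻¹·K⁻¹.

b ≈ 0.05659 L/mol

From T_c = 8a/(27Rb) and P_c = a/(27b²): b = R T_c/(8 P_c).
b = (0.08206)(435.5)/(8×78.94) = 35.737/631.52 = 0.05659 L/mol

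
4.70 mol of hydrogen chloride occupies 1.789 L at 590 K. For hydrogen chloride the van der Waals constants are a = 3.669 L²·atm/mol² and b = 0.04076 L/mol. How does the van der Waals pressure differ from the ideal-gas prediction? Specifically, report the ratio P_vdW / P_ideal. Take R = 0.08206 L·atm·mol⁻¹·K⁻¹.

Ideal: P_ideal = nRT/V = (4.70)(0.08206)(590)/1.789 = 127.195 atm
vdW: P = nRT/(V − nb) − a n²/V² = 227.552/1.59743 − 81.0482/3.20052 = 142.449 − 25.3234 = 117.126 atm
Ratio = 117.126/127.195 = 0.9208

P_vdW / P_ideal ≈ 0.9208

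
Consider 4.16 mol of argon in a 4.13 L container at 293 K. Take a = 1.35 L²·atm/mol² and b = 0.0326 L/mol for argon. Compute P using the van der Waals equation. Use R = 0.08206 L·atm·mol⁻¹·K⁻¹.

P ≈ 23.67 atm

P = nRT/(V − nb) − a n²/V²
nRT/(V − nb) = (4.16)(0.08206)(293)/(4.13 − 4.16×0.0326) = 100.02/3.9944 = 25.040 atm
a n²/V² = (1.35)(4.16)²/(4.13)² = 1.3697 atm
P = 25.040 − 1.3697 = 23.67 atm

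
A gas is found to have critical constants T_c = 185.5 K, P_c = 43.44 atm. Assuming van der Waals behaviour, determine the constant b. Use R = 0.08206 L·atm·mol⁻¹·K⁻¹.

b ≈ 0.04380 L/mol

From T_c = 8a/(27Rb) and P_c = a/(27b²): b = R T_c/(8 P_c).
b = (0.08206)(185.5)/(8×43.44) = 15.222/347.52 = 0.04380 L/mol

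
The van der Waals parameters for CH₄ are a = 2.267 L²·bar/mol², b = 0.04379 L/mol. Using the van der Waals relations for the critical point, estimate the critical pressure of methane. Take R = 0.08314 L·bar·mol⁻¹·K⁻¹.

P_c ≈ 43.79 bar

For a van der Waals gas, P_c = a/(27b²).
P_c = 2.267/(27×(0.04379)²) = 2.267/0.051774 = 43.79 bar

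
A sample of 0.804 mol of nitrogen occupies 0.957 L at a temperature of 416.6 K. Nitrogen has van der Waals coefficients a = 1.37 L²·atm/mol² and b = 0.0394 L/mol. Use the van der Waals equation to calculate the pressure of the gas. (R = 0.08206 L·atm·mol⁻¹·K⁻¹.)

P = nRT/(V − nb) − a n²/V²
nRT/(V − nb) = (0.804)(0.08206)(416.6)/(0.957 − 0.804×0.0394) = 27.486/0.92532 = 29.704 atm
a n²/V² = (1.37)(0.804)²/(0.957)² = 0.96696 atm
P = 29.704 − 0.96696 = 28.74 atm

P ≈ 28.74 atm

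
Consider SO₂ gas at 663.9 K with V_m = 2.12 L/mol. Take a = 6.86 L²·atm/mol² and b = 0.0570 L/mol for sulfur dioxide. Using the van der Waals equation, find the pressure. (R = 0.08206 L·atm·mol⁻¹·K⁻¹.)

P = RT/(V_m − b) − a/V_m²
RT/(V_m − b) = (0.08206)(663.9)/(2.12 − 0.0570) = 54.480/2.0630 = 26.408 atm
a/V_m² = 6.86/(2.12)² = 1.5263 atm
P = 26.408 − 1.5263 = 24.88 atm

P ≈ 24.88 atm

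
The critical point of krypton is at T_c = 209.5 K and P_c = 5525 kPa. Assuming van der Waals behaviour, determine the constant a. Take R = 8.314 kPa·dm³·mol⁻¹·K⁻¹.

From T_c = 8a/(27Rb) and P_c = a/(27b²): a = 27 R² T_c²/(64 P_c).
a = 27×(8.314)²×(209.5)²/(64×5525) = 81912817/353600 = 231.7 kPa·dm⁶/mol²

a ≈ 231.7 kPa·dm⁶/mol²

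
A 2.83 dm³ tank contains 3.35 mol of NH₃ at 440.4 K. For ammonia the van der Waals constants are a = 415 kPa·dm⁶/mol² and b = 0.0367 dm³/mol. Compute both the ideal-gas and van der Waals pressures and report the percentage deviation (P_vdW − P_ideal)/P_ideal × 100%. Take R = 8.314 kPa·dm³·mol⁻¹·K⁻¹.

Ideal: P_ideal = nRT/V = (3.35)(8.314)(440.4)/2.83 = 4334.27 kPa
vdW: P = nRT/(V − nb) − a n²/V² = 12266.0/2.70706 − 4657.34/8.00890 = 4531.11 − 581.521 = 3949.59 kPa
% deviation = (3949.59 − 4334.27)/4334.27 × 100% = -8.88%

-8.88 %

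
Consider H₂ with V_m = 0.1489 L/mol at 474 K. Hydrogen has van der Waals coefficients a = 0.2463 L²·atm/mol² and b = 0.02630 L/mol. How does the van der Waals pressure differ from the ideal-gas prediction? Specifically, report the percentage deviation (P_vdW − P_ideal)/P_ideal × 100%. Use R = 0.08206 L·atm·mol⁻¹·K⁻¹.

17.20 %

Ideal: P_ideal = RT/V_m = (0.08206)(474)/0.1489 = 261.225 atm
vdW: P = RT/(V_m − b) − a/V_m² = 38.8964/0.122600 − 0.2463/0.0221712 = 317.263 − 11.1090 = 306.154 atm
% deviation = (306.154 − 261.225)/261.225 × 100% = 17.20%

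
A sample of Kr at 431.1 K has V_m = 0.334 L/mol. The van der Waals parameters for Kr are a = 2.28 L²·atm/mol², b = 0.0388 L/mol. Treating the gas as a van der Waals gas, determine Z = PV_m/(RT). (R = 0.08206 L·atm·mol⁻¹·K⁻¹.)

P = RT/(V_m − b) − a/V_m² = (0.08206)(431.1)/(0.334 − 0.0388) − 2.28/(0.334)²
  = 35.376/0.29520 − 20.438 = 119.84 − 20.438 = 99.40 atm
Z = PV_m/(RT) = (99.40)(0.334)/((0.08206)(431.1)) = 33.200/35.376 = 0.9385

Z ≈ 0.9385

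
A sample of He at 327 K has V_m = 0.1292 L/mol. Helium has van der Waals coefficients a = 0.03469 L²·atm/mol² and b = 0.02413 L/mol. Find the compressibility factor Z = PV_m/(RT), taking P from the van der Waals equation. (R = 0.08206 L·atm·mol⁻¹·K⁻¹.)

Z ≈ 1.220

P = RT/(V_m − b) − a/V_m² = (0.08206)(327)/(0.1292 − 0.02413) − 0.03469/(0.1292)²
  = 26.834/0.10507 − 2.0782 = 255.39 − 2.0782 = 253.31 atm
Z = PV_m/(RT) = (253.31)(0.1292)/((0.08206)(327)) = 32.728/26.834 = 1.220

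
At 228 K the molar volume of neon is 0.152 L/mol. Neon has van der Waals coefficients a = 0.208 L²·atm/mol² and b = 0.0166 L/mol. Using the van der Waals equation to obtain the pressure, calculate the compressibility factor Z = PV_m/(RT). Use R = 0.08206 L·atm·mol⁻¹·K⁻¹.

Z ≈ 1.049

P = RT/(V_m − b) − a/V_m² = (0.08206)(228)/(0.152 − 0.0166) − 0.208/(0.152)²
  = 18.710/0.13540 − 9.0028 = 138.18 − 9.0028 = 129.18 atm
Z = PV_m/(RT) = (129.18)(0.152)/((0.08206)(228)) = 19.635/18.710 = 1.049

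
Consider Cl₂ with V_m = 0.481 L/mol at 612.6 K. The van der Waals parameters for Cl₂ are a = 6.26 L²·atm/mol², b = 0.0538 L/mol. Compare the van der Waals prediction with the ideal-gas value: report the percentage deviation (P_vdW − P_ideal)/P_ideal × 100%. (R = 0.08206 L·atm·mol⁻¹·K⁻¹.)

-13.30 %

Ideal: P_ideal = RT/V_m = (0.08206)(612.6)/0.481 = 104.511 atm
vdW: P = RT/(V_m − b) − a/V_m² = 50.2700/0.427200 − 6.26/0.231361 = 117.673 − 27.0573 = 90.616 atm
% deviation = (90.616 − 104.511)/104.511 × 100% = -13.30%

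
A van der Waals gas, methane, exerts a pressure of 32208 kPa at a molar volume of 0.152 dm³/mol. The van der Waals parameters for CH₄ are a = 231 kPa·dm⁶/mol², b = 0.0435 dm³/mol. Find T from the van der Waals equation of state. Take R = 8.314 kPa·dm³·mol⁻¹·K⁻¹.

T ≈ 550.8 K

T = (P + a/V_m²)(V_m − b)/R
P + a/V_m² = 32208 + 231/(0.152)² = 42206 kPa
V_m − b = 0.152 − 0.0435 = 0.10850 dm³/mol
T = (42206)(0.10850)/8.314 = 550.8 K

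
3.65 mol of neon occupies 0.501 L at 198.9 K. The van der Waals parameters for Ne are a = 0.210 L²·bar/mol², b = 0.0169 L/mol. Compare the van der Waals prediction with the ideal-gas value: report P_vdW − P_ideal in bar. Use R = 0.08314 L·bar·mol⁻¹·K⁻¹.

ΔP ≈ 5.77 bar

Ideal: P_ideal = nRT/V = (3.65)(0.08314)(198.9)/0.501 = 120.476 bar
vdW: P = nRT/(V − nb) − a n²/V² = 60.3584/0.439315 − 2.79773/0.251001 = 137.392 − 11.1463 = 126.246 bar
ΔP = 126.246 − 120.476 = 5.77 bar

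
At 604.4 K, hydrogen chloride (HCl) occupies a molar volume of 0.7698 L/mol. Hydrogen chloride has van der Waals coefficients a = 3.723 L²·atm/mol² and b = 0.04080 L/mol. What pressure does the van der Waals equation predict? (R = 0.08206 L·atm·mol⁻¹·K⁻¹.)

P ≈ 61.75 atm

P = RT/(V_m − b) − a/V_m²
RT/(V_m − b) = (0.08206)(604.4)/(0.7698 − 0.04080) = 49.597/0.72900 = 68.034 atm
a/V_m² = 3.723/(0.7698)² = 6.2826 atm
P = 68.034 − 6.2826 = 61.75 atm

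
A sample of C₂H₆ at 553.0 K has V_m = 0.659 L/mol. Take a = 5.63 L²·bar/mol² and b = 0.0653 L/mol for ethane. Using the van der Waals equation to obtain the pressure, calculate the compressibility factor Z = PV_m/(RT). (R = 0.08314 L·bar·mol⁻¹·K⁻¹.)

P = RT/(V_m − b) − a/V_m² = (0.08314)(553.0)/(0.659 − 0.0653) − 5.63/(0.659)²
  = 45.976/0.59370 − 12.964 = 77.440 − 12.964 = 64.476 bar
Z = PV_m/(RT) = (64.476)(0.659)/((0.08314)(553.0)) = 42.490/45.976 = 0.9242

Z ≈ 0.9242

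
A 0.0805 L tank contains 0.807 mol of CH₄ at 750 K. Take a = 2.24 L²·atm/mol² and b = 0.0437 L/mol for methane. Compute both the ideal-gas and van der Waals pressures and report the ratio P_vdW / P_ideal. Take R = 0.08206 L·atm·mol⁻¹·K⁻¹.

Ideal: P_ideal = nRT/V = (0.807)(0.08206)(750)/0.0805 = 616.979 atm
vdW: P = nRT/(V − nb) − a n²/V² = 49.6668/0.0452341 − 1.45880/0.00648025 = 1097.99 − 225.115 = 872.88 atm
Ratio = 872.88/616.979 = 1.415

P_vdW / P_ideal ≈ 1.415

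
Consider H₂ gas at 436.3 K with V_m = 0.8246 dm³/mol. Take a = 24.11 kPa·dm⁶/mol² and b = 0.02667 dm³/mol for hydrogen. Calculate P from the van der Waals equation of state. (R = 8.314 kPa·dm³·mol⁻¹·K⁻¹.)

P ≈ 4511 kPa

P = RT/(V_m − b) − a/V_m²
RT/(V_m − b) = (8.314)(436.3)/(0.8246 − 0.02667) = 3627.4/0.79793 = 4546.0 kPa
a/V_m² = 24.11/(0.8246)² = 35.458 kPa
P = 4546.0 − 35.458 = 4511 kPa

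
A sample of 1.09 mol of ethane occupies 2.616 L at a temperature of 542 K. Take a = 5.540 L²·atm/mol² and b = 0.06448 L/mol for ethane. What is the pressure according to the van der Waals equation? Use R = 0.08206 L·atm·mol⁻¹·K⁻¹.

P ≈ 18.08 atm

P = nRT/(V − nb) − a n²/V²
nRT/(V − nb) = (1.09)(0.08206)(542)/(2.616 − 1.09×0.06448) = 48.479/2.5457 = 19.043 atm
a n²/V² = (5.540)(1.09)²/(2.616)² = 0.96181 atm
P = 19.043 − 0.96181 = 18.08 atm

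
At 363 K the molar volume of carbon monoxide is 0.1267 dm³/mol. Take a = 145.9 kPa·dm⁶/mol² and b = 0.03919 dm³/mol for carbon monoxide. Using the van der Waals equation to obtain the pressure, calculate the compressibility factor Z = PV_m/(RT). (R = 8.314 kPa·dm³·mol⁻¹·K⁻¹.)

P = RT/(V_m − b) − a/V_m² = (8.314)(363)/(0.1267 − 0.03919) − 145.9/(0.1267)²
  = 3018.0/0.087510 − 9088.7 = 34487 − 9088.7 = 25398 kPa
Z = PV_m/(RT) = (25398)(0.1267)/((8.314)(363)) = 3217.9/3018.0 = 1.066

Z ≈ 1.066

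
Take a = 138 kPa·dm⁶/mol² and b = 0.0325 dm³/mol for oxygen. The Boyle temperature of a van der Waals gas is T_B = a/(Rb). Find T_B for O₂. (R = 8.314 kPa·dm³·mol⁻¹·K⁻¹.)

T_B ≈ 510.7 K

For a van der Waals gas the second virial coefficient B₂ = b − a/(RT) vanishes at T_B = a/(Rb).
T_B = 138/(8.314×0.0325) = 138/0.27021 = 510.7 K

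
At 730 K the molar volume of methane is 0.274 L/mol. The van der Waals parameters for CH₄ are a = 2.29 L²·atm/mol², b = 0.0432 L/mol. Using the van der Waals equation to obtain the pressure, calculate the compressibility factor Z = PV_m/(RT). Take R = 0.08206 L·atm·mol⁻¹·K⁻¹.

P = RT/(V_m − b) − a/V_m² = (0.08206)(730)/(0.274 − 0.0432) − 2.29/(0.274)²
  = 59.904/0.23080 − 30.502 = 259.55 − 30.502 = 229.05 atm
Z = PV_m/(RT) = (229.05)(0.274)/((0.08206)(730)) = 62.760/59.904 = 1.048

Z ≈ 1.048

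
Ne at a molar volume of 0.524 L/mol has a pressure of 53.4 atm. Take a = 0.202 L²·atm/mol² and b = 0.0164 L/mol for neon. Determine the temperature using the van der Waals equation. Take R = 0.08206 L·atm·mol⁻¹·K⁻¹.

T = (P + a/V_m²)(V_m − b)/R
P + a/V_m² = 53.4 + 0.202/(0.524)² = 54.136 atm
V_m − b = 0.524 − 0.0164 = 0.50760 L/mol
T = (54.136)(0.50760)/0.08206 = 334.9 K

T ≈ 334.9 K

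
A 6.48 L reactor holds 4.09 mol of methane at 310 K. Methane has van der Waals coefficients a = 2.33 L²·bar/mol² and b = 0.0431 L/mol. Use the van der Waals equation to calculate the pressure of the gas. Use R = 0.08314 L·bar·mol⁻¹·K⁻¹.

P = nRT/(V − nb) − a n²/V²
nRT/(V − nb) = (4.09)(0.08314)(310)/(6.48 − 4.09×0.0431) = 105.41/6.3037 = 16.722 bar
a n²/V² = (2.33)(4.09)²/(6.48)² = 0.92822 bar
P = 16.722 − 0.92822 = 15.79 bar

P ≈ 15.79 bar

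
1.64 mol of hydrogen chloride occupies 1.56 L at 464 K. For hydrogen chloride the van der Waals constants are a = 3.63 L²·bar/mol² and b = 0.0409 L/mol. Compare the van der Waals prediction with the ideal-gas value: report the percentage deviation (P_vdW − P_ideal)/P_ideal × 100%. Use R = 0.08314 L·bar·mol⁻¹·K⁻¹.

Ideal: P_ideal = nRT/V = (1.64)(0.08314)(464)/1.56 = 40.5553 bar
vdW: P = nRT/(V − nb) − a n²/V² = 63.2662/1.49292 − 9.76325/2.43360 = 42.3775 − 4.01185 = 38.3657 bar
% deviation = (38.3657 − 40.5553)/40.5553 × 100% = -5.40%

-5.40 %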